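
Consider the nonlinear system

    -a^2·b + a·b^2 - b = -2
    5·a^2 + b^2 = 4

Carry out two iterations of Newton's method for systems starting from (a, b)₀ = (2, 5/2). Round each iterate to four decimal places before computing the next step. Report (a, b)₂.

(1.0326, 0.2971)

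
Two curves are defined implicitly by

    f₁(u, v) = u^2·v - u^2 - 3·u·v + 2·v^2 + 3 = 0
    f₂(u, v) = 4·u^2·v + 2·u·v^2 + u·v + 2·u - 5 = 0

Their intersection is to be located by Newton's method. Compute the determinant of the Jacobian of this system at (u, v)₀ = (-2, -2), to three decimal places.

J = [[2·u·v - 2·u - 3·v, u^2 - 3·u + 4·v], [8·u·v + 2·v^2 + v + 2, 4·u^2 + 4·u·v + u]].
At the point, J = [[18.000, 2.000], [40.000, 30.000]].
det J = 460.000.

460.000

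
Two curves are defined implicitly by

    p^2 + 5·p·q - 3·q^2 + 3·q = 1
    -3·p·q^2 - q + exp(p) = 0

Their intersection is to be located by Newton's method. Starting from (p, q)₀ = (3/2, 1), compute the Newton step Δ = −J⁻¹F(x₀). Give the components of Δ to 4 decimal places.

At (3/2, 1): F = (8.7500, -1.018311).
Jacobian J = [[2·p + 5·q, 5·p - 6·q + 3], [-3·q^2 + exp(p), -6·p·q - 1]].
At the point, J = [[8.0000, 4.5000], [1.481689, -10.0000]] (det J = -86.667601).
Solving J·Δ = −F gives Δ = (-0.9567, -0.2436).

(-0.9567, -0.2436)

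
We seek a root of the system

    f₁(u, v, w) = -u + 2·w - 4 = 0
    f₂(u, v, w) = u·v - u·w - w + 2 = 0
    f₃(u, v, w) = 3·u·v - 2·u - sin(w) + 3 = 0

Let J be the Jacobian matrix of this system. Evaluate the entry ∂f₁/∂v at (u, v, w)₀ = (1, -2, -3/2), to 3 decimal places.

0.000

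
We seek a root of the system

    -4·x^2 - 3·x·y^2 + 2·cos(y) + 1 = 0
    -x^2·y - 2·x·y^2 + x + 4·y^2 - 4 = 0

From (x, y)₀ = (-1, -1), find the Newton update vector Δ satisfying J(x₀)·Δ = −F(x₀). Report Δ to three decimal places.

At (-1, -1): F = (1.08060, 2.000).
Jacobian J = [[-8·x - 3·y^2, -6·x·y - 2·sin(y)], [-2·x·y - 2·y^2 + 1, -x^2 - 4·x·y + 8·y]].
At the point, J = [[5.000, -4.31706], [-3.000, -13.000]] (det J = -77.95117).
Solving J·Δ = −F gives Δ = (-0.069, 0.170).

(-0.069, 0.170)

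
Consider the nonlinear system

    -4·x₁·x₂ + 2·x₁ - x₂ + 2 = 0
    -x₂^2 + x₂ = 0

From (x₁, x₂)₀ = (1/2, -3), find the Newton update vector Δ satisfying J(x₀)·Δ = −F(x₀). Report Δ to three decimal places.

At (1/2, -3): F = (12.000, -12.000).
Jacobian J = [[-4·x₂ + 2, -4·x₁ - 1], [0, -2·x₂ + 1]].
At the point, J = [[14.000, -3.000], [0.000, 7.000]] (det J = 98.000).
Solving J·Δ = −F gives Δ = (-0.490, 1.714).

(-0.490, 1.714)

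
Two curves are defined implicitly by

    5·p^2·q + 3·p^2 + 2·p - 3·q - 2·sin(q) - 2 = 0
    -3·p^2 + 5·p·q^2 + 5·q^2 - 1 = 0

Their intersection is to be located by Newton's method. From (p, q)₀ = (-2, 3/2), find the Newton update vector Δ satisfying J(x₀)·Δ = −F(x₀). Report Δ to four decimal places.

(0.1623, -1.3652)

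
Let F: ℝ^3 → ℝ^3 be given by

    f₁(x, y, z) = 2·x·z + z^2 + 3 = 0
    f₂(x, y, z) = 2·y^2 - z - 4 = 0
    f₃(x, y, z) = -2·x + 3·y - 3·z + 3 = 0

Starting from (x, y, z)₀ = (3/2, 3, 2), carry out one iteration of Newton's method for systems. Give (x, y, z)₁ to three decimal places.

(13.417, 1.278, -6.667)

At (3/2, 3, 2): F = (13.000, 12.000, 3.000).
Jacobian J = [[2·z, 0, 2·x + 2·z], [0, 4·y, -1], [-2, 3, -3]].
At the point, J = [[4.000, 0.000, 7.000], [0.000, 12.000, -1.000], [-2.000, 3.000, -3.000]] (det J = 36.000).
Solving J·Δ = −F gives Δ = (11.917, -1.722, -8.667).
Then the next iterate is (x, y, z)₁ = (13.417, 1.278, -6.667).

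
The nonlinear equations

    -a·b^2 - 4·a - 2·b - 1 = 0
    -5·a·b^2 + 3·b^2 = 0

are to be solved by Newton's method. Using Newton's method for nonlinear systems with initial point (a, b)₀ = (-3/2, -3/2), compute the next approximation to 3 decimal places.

At (-3/2, -3/2): F = (11.375, 23.625).
Jacobian J = [[-b^2 - 4, -2·a·b - 2], [-5·b^2, -10·a·b + 6·b]].
At the point, J = [[-6.250, -6.500], [-11.250, -31.500]] (det J = 123.750).
Solving J·Δ = −F gives Δ = (1.655, 0.159).
Then the next iterate is (a, b)₁ = (0.155, -1.341).

(0.155, -1.341)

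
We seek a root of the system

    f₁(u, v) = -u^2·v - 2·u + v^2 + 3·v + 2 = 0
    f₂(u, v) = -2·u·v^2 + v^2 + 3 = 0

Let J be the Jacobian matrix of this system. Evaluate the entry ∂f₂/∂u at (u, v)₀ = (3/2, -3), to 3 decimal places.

-18.000

∂f₂/∂u = -2·v^2.
At (3/2, -3) this is -18.000.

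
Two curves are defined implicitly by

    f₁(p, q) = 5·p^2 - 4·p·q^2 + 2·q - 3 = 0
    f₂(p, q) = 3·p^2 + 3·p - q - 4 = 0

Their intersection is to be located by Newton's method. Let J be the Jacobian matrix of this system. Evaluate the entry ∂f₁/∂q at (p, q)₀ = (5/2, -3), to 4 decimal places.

62.0000

∂f₁/∂q = -8·p·q + 2.
At (5/2, -3) this is 62.0000.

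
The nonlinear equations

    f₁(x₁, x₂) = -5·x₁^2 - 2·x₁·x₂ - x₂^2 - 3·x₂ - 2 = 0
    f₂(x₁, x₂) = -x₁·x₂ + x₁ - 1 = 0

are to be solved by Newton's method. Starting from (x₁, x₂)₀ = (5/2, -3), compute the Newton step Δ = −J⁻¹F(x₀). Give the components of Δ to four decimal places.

(-1.1464, 1.7658)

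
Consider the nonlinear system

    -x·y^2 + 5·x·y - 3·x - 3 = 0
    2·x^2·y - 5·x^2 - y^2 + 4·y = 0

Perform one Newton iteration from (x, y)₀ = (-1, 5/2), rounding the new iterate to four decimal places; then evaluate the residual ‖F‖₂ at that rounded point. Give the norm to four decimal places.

18.3384

At (-1, 5/2): F = (-6.2500, 3.7500).
Jacobian J = [[-y^2 + 5·y - 3, -2·x·y + 5·x], [4·x·y - 10·x, 2·x^2 - 2·y + 4]].
At the point, J = [[3.2500, 0.0000], [0.0000, 1.0000]] (det J = 3.2500).
Solving J·Δ = −F gives Δ = (1.9231, -3.7500).
Then the next iterate is (x, y)₁ = (0.9231, -1.2500).
Re-evaluating at (0.9231, -1.2500): F = (-12.981019, -12.953352), so ‖F‖₂ = 18.3384.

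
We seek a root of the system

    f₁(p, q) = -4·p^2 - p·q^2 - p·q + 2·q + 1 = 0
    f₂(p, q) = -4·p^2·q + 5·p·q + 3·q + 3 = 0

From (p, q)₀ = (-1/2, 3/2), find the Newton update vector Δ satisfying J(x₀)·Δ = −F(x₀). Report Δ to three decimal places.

(-0.211, -1.206)

At (-1/2, 3/2): F = (4.875, 2.250).
Jacobian J = [[-8·p - q^2 - q, -2·p·q - p + 2], [-8·p·q + 5·q, -4·p^2 + 5·p + 3]].
At the point, J = [[0.250, 4.000], [13.500, -0.500]] (det J = -54.125).
Solving J·Δ = −F gives Δ = (-0.211, -1.206).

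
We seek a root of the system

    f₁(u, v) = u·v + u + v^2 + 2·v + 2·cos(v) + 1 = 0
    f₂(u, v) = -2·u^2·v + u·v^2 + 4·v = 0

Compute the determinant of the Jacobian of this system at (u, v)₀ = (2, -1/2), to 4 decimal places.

J = [[v + 1, u + 2·v - 2·sin(v) + 2], [-4·u·v + v^2, -2·u^2 + 2·u·v + 4]].
At the point, J = [[0.5000, 3.958851], [4.2500, -6.0000]].
det J = -19.8251.

-19.8251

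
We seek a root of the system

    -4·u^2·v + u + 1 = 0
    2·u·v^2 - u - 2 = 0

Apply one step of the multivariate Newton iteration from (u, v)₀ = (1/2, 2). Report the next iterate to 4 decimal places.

(0.4762, 1.6667)

At (1/2, 2): F = (-0.5000, 1.5000).
Jacobian J = [[-8·u·v + 1, -4·u^2], [2·v^2 - 1, 4·u·v]].
At the point, J = [[-7.0000, -1.0000], [7.0000, 4.0000]] (det J = -21.0000).
Solving J·Δ = −F gives Δ = (-0.0238, -0.3333).
Then the next iterate is (u, v)₁ = (0.4762, 1.6667).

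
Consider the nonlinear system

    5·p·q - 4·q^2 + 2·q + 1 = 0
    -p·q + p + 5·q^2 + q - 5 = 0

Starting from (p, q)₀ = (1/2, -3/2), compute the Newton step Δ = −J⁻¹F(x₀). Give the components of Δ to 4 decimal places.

At (1/2, -3/2): F = (-14.7500, 6.0000).
Jacobian J = [[5·q, 5·p - 8·q + 2], [-q + 1, -p + 10·q + 1]].
At the point, J = [[-7.5000, 16.5000], [2.5000, -14.5000]] (det J = 67.5000).
Solving J·Δ = −F gives Δ = (-1.7019, 0.1204).

(-1.7019, 0.1204)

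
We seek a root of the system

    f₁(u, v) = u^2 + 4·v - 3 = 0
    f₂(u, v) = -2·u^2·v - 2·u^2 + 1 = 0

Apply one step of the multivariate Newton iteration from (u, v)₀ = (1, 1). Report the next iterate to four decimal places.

At (1, 1): F = (2.0000, -3.0000).
Jacobian J = [[2·u, 4], [-4·u·v - 4·u, -2·u^2]].
At the point, J = [[2.0000, 4.0000], [-8.0000, -2.0000]] (det J = 28.0000).
Solving J·Δ = −F gives Δ = (-0.2857, -0.3571).
Then the next iterate is (u, v)₁ = (0.7143, 0.6429).

(0.7143, 0.6429)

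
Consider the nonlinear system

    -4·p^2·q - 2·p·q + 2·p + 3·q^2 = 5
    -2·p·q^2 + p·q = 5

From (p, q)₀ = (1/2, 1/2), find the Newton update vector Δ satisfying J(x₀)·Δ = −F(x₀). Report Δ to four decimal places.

(-14.2500, -10.0000)

At (1/2, 1/2): F = (-4.2500, -5.0000).
Jacobian J = [[-8·p·q - 2·q + 2, -4·p^2 - 2·p + 6·q], [-2·q^2 + q, -4·p·q + p]].
At the point, J = [[-1.0000, 1.0000], [0.0000, -0.5000]] (det J = 0.5000).
Solving J·Δ = −F gives Δ = (-14.2500, -10.0000).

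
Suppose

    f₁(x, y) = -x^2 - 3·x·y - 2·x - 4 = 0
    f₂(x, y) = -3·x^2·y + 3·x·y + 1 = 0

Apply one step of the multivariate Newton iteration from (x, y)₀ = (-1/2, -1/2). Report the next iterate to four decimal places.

(-2.2222, 2.7407)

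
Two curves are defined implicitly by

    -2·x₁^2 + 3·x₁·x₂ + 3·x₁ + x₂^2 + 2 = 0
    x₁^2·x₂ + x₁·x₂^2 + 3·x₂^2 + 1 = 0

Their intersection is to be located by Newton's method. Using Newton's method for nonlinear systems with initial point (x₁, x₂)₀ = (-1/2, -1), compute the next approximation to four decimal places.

(-0.7000, -0.4000)

At (-1/2, -1): F = (2.5000, 3.2500).
Jacobian J = [[-4·x₁ + 3·x₂ + 3, 3·x₁ + 2·x₂], [2·x₁·x₂ + x₂^2, x₁^2 + 2·x₁·x₂ + 6·x₂]].
At the point, J = [[2.0000, -3.5000], [2.0000, -4.7500]] (det J = -2.5000).
Solving J·Δ = −F gives Δ = (-0.2000, 0.6000).
Then the next iterate is (x₁, x₂)₁ = (-0.7000, -0.4000).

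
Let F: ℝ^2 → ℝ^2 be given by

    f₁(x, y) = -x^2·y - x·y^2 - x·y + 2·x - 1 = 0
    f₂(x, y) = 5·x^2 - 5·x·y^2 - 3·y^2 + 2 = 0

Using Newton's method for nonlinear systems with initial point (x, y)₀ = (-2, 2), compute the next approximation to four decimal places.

At (-2, 2): F = (-1.0000, 50.0000).
Jacobian J = [[-2·x·y - y^2 - y + 2, -x^2 - 2·x·y - x], [10·x - 5·y^2, -10·x·y - 6·y]].
At the point, J = [[4.0000, 6.0000], [-40.0000, 28.0000]] (det J = 352.0000).
Solving J·Δ = −F gives Δ = (0.9318, -0.4545).
Then the next iterate is (x, y)₁ = (-1.0682, 1.5455).

(-1.0682, 1.5455)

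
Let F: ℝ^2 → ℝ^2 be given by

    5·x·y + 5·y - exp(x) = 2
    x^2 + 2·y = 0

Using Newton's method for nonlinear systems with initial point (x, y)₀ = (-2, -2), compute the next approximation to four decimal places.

At (-2, -2): F = (7.864665, 0.0000).
Jacobian J = [[5·y - exp(x), 5·x + 5], [2·x, 2]].
At the point, J = [[-10.135335, -5.0000], [-4.0000, 2.0000]] (det J = -40.270671).
Solving J·Δ = −F gives Δ = (0.3906, 0.7812).
Then the next iterate is (x, y)₁ = (-1.6094, -1.2188).

(-1.6094, -1.2188)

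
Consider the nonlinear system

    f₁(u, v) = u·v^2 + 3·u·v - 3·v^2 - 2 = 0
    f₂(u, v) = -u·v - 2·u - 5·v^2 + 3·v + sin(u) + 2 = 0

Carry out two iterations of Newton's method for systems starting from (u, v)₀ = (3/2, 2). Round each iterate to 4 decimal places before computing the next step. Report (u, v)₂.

(1.2404, 0.7192)

At (3/2, 2): F = (1.0000, -17.002505).
Jacobian J = [[v^2 + 3·v, 2·u·v + 3·u - 6·v], [-v + cos(u) - 2, -u - 10·v + 3]].
At the point, J = [[10.0000, -1.5000], [-3.929263, -18.5000]] (det J = -190.893894).
Solving J·Δ = −F gives Δ = (-0.2305, -0.8701).
Then the next iterate is (u, v)₁ = (1.2695, 1.1299).
Round to (1.2695, 1.1299) and repeat: F = (0.093940, -4.012126), J = [[4.666374, -0.102084], [-2.833142, -9.5685]].
Δ = (-0.0291, -0.4107), so (u, v)₂ = (1.2404, 0.7192).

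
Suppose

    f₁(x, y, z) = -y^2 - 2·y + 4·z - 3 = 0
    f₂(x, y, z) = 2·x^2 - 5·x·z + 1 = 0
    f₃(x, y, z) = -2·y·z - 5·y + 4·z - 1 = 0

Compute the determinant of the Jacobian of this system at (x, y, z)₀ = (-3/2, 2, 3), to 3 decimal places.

J = [[0, -2·y - 2, 4], [4·x - 5·z, 0, -5·x], [0, -2·z - 5, -2·y + 4]].
At the point, J = [[0.000, -6.000, 4.000], [-21.000, 0.000, 7.500], [0.000, -11.000, 0.000]].
det J = 924.000.

924.000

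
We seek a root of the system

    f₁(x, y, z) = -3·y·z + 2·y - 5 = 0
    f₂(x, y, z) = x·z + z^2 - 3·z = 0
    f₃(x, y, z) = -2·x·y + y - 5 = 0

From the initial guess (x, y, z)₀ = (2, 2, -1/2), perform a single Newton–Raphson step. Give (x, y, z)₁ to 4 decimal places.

At (2, 2, -1/2): F = (2.0000, 0.7500, -11.0000).
Jacobian J = [[0, -3·z + 2, -3·y], [z, 0, x + 2·z - 3], [-2·y, -2·x + 1, 0]].
At the point, J = [[0.0000, 3.5000, -6.0000], [-0.5000, 0.0000, -2.0000], [-4.0000, -3.0000, 0.0000]] (det J = 19.0000).
Solving J·Δ = −F gives Δ = (-4.1316, 1.8421, 1.4079).
Then the next iterate is (x, y, z)₁ = (-2.1316, 3.8421, 0.9079).

(-2.1316, 3.8421, 0.9079)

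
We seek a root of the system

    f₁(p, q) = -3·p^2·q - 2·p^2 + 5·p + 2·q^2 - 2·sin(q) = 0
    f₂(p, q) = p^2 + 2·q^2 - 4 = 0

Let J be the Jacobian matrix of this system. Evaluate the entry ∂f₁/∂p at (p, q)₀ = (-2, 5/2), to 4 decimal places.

43.0000

∂f₁/∂p = -6·p·q - 4·p + 5.
At (-2, 5/2) this is 43.0000.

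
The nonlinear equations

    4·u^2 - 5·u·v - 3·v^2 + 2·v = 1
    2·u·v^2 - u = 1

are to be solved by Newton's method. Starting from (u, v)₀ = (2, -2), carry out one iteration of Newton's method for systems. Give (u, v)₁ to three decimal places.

(1.198, -1.538)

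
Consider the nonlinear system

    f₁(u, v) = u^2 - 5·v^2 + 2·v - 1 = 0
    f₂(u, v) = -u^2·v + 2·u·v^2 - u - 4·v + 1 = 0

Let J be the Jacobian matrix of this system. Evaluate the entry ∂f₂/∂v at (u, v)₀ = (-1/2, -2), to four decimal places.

∂f₂/∂v = -u^2 + 4·u·v - 4.
At (-1/2, -2) this is -0.2500.

-0.2500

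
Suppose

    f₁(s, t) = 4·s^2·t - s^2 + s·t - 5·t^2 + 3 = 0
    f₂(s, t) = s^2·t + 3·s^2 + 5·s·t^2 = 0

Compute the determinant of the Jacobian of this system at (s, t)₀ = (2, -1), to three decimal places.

J = [[8·s·t - 2·s + t, 4·s^2 + s - 10·t], [2·s·t + 6·s + 5·t^2, s^2 + 10·s·t]].
At the point, J = [[-21.000, 28.000], [13.000, -16.000]].
det J = -28.000.

-28.000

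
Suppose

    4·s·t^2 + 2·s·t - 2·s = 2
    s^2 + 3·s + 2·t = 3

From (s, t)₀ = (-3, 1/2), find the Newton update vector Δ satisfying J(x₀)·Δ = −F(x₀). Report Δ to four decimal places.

At (-3, 1/2): F = (-2.0000, -2.0000).
Jacobian J = [[4·t^2 + 2·t - 2, 8·s·t + 2·s], [2·s + 3, 2]].
At the point, J = [[0.0000, -18.0000], [-3.0000, 2.0000]] (det J = -54.0000).
Solving J·Δ = −F gives Δ = (-0.7407, -0.1111).

(-0.7407, -0.1111)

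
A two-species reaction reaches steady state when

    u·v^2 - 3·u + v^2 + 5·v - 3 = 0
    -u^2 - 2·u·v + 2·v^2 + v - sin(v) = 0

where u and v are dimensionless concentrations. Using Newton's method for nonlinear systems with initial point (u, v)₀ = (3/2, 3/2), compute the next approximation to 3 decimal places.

(0.890, 1.013)

At (3/2, 3/2): F = (5.625, -1.74749).
Jacobian J = [[v^2 - 3, 2·u·v + 2·v + 5], [-2·u - 2·v, -2·u + 4·v - cos(v) + 1]].
At the point, J = [[-0.750, 12.500], [-6.000, 3.92926]] (det J = 72.05305).
Solving J·Δ = −F gives Δ = (-0.610, -0.487).
Then the next iterate is (u, v)₁ = (0.890, 1.013).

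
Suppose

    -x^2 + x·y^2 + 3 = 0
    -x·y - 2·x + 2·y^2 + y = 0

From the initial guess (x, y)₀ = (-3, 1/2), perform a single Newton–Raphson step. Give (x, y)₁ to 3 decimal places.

(-2.500, -0.708)

At (-3, 1/2): F = (-6.750, 8.500).
Jacobian J = [[-2·x + y^2, 2·x·y], [-y - 2, -x + 4·y + 1]].
At the point, J = [[6.250, -3.000], [-2.500, 6.000]] (det J = 30.000).
Solving J·Δ = −F gives Δ = (0.500, -1.208).
Then the next iterate is (x, y)₁ = (-2.500, -0.708).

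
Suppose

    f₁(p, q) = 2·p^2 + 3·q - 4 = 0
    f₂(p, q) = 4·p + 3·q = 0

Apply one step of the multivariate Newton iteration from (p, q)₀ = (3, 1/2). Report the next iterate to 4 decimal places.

At (3, 1/2): F = (15.5000, 13.5000).
Jacobian J = [[4·p, 3], [4, 3]].
At the point, J = [[12.0000, 3.0000], [4.0000, 3.0000]] (det J = 24.0000).
Solving J·Δ = −F gives Δ = (-0.2500, -4.1667).
Then the next iterate is (p, q)₁ = (2.7500, -3.6667).

(2.7500, -3.6667)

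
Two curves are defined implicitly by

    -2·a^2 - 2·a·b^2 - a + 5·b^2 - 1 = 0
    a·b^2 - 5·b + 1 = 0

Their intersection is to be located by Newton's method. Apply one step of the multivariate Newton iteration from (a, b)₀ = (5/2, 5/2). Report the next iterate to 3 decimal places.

(1.819, 2.517)

At (5/2, 5/2): F = (-16.000, 4.125).
Jacobian J = [[-4·a - 2·b^2 - 1, -4·a·b + 10·b], [b^2, 2·a·b - 5]].
At the point, J = [[-23.500, 0.000], [6.250, 7.500]] (det J = -176.250).
Solving J·Δ = −F gives Δ = (-0.681, 0.017).
Then the next iterate is (a, b)₁ = (1.819, 2.517).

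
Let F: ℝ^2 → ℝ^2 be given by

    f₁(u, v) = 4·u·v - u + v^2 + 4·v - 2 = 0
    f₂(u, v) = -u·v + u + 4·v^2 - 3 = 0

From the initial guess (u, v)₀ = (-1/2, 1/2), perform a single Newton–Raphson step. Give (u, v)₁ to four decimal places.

(-2.3750, 1.2083)

At (-1/2, 1/2): F = (-0.2500, -2.2500).
Jacobian J = [[4·v - 1, 4·u + 2·v + 4], [-v + 1, -u + 8·v]].
At the point, J = [[1.0000, 3.0000], [0.5000, 4.5000]] (det J = 3.0000).
Solving J·Δ = −F gives Δ = (-1.8750, 0.7083).
Then the next iterate is (u, v)₁ = (-2.3750, 1.2083).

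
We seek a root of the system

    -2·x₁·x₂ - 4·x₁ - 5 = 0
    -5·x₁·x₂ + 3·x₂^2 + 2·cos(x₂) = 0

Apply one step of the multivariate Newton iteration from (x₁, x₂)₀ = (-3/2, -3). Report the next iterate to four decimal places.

(-0.3663, -1.0891)

At (-3/2, -3): F = (-8.0000, 2.520015).
Jacobian J = [[-2·x₂ - 4, -2·x₁], [-5·x₂, -5·x₁ + 6·x₂ - 2·sin(x₂)]].
At the point, J = [[2.0000, 3.0000], [15.0000, -10.217760]] (det J = -65.435520).
Solving J·Δ = −F gives Δ = (1.1337, 1.9109).
Then the next iterate is (x₁, x₂)₁ = (-0.3663, -1.0891).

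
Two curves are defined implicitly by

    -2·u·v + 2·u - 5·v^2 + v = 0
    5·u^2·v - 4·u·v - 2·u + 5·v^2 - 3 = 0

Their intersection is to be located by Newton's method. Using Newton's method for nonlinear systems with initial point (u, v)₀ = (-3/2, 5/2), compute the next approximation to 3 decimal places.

(-1.039, 1.279)

At (-3/2, 5/2): F = (-24.250, 74.375).
Jacobian J = [[-2·v + 2, -2·u - 10·v + 1], [10·u·v - 4·v - 2, 5·u^2 - 4·u + 10·v]].
At the point, J = [[-3.000, -21.000], [-49.500, 42.250]] (det J = -1166.250).
Solving J·Δ = −F gives Δ = (0.461, -1.221).
Then the next iterate is (u, v)₁ = (-1.039, 1.279).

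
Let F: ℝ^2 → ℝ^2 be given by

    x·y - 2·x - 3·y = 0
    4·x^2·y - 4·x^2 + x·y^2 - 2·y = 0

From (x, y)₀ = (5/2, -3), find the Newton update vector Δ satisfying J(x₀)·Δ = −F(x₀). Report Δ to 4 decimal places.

(-0.8444, 1.4437)

At (5/2, -3): F = (-3.5000, -71.5000).
Jacobian J = [[y - 2, x - 3], [8·x·y - 8·x + y^2, 4·x^2 + 2·x·y - 2]].
At the point, J = [[-5.0000, -0.5000], [-71.0000, 8.0000]] (det J = -75.5000).
Solving J·Δ = −F gives Δ = (-0.8444, 1.4437).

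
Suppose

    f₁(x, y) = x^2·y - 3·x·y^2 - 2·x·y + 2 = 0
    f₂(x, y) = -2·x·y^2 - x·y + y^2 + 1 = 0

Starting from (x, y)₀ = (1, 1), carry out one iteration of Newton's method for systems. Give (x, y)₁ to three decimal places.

At (1, 1): F = (-2.000, -1.000).
Jacobian J = [[2·x·y - 3·y^2 - 2·y, x^2 - 6·x·y - 2·x], [-2·y^2 - y, -4·x·y - x + 2·y]].
At the point, J = [[-3.000, -7.000], [-3.000, -3.000]] (det J = -12.000).
Solving J·Δ = −F gives Δ = (-0.083, -0.250).
Then the next iterate is (x, y)₁ = (0.917, 0.750).

(0.917, 0.750)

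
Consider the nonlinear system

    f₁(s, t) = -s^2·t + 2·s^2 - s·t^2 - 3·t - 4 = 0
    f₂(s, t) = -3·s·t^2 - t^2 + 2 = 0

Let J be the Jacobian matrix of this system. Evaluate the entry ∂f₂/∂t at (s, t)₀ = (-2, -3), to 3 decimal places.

∂f₂/∂t = -6·s·t - 2·t.
At (-2, -3) this is -30.000.

-30.000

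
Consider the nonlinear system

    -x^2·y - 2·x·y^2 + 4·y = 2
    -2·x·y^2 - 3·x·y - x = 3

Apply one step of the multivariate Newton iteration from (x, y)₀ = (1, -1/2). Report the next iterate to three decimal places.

(39.000, -3.500)

At (1, -1/2): F = (-4.000, -3.000).
Jacobian J = [[-2·x·y - 2·y^2, -x^2 - 4·x·y + 4], [-2·y^2 - 3·y - 1, -4·x·y - 3·x]].
At the point, J = [[0.500, 5.000], [0.000, -1.000]] (det J = -0.500).
Solving J·Δ = −F gives Δ = (38.000, -3.000).
Then the next iterate is (x, y)₁ = (39.000, -3.500).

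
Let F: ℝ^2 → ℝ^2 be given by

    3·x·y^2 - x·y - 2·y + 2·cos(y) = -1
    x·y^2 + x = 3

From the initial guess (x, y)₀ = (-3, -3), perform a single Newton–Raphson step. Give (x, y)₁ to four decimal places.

At (-3, -3): F = (-84.979985, -33.0000).
Jacobian J = [[3·y^2 - y, 6·x·y - x - 2·sin(y) - 2], [y^2 + 1, 2·x·y]].
At the point, J = [[30.0000, 55.282240], [10.0000, 18.0000]] (det J = -12.822400).
Solving J·Δ = −F gives Δ = (22.9812, -10.9340).
Then the next iterate is (x, y)₁ = (19.9812, -13.9340).

(19.9812, -13.9340)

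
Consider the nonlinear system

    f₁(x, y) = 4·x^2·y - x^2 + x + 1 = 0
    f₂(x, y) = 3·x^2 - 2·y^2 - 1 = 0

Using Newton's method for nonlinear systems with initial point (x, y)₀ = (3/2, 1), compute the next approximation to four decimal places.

At (3/2, 1): F = (9.2500, 3.7500).
Jacobian J = [[8·x·y - 2·x + 1, 4·x^2], [6·x, -4·y]].
At the point, J = [[10.0000, 9.0000], [9.0000, -4.0000]] (det J = -121.0000).
Solving J·Δ = −F gives Δ = (-0.5847, -0.3781).
Then the next iterate is (x, y)₁ = (0.9153, 0.6219).

(0.9153, 0.6219)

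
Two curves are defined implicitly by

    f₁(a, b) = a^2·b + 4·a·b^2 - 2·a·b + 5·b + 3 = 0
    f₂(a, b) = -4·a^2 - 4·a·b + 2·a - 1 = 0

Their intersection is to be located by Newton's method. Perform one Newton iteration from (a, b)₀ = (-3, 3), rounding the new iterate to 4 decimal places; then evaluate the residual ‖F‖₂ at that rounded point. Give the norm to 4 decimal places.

11.0467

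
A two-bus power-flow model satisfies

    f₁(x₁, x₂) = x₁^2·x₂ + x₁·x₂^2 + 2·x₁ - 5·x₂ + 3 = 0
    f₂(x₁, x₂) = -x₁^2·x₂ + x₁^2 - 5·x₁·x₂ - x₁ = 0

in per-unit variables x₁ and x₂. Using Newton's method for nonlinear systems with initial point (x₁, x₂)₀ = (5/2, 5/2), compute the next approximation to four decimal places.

At (5/2, 5/2): F = (26.7500, -43.1250).
Jacobian J = [[2·x₁·x₂ + x₂^2 + 2, x₁^2 + 2·x₁·x₂ - 5], [-2·x₁·x₂ + 2·x₁ - 5·x₂ - 1, -x₁^2 - 5·x₁]].
At the point, J = [[20.7500, 13.7500], [-21.0000, -18.7500]] (det J = -100.3125).
Solving J·Δ = −F gives Δ = (0.9112, -3.3206).
Then the next iterate is (x₁, x₂)₁ = (3.4112, -0.8206).

(3.4112, -0.8206)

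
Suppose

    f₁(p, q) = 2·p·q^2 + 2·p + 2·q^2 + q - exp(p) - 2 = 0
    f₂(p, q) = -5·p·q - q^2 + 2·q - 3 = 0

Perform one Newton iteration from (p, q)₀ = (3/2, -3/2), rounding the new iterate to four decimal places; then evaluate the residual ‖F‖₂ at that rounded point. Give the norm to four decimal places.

At (3/2, -3/2): F = (6.268311, 3.0000).
Jacobian J = [[2·q^2 - exp(p) + 2, 4·p·q + 4·q + 1], [-5·q, -5·p - 2·q + 2]].
At the point, J = [[2.018311, -14.0000], [7.5000, -2.5000]] (det J = 99.954223).
Solving J·Δ = −F gives Δ = (-0.2634, 0.4098).
Then the next iterate is (p, q)₁ = (1.2366, -1.0902).
Re-evaluating at (1.2366, -1.0902): F = (1.255675, 0.371771), so ‖F‖₂ = 1.3096.

1.3096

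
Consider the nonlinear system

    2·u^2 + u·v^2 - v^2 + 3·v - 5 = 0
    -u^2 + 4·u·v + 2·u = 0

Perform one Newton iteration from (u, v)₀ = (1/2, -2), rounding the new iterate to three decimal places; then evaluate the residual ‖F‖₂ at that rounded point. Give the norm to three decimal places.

At (1/2, -2): F = (-12.500, -3.250).
Jacobian J = [[4·u + v^2, 2·u·v - 2·v + 3], [-2·u + 4·v + 2, 4·u]].
At the point, J = [[6.000, 5.000], [-7.000, 2.000]] (det J = 47.000).
Solving J·Δ = −F gives Δ = (0.186, 2.277).
Then the next iterate is (u, v)₁ = (0.686, 0.277).
Re-evaluating at (0.686, 0.277): F = (-3.25190, 1.66149), so ‖F‖₂ = 3.652.

3.652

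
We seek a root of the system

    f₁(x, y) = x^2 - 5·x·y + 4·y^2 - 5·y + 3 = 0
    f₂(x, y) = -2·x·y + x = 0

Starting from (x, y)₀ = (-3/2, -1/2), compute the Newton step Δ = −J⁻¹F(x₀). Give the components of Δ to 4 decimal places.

(-7.0000, 5.6667)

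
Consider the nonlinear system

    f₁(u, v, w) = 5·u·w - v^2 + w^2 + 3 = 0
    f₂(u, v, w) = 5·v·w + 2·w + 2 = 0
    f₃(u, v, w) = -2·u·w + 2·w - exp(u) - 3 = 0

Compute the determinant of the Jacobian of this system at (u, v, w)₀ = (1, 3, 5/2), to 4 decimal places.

1752.0500

J = [[5·w, -2·v, 5·u + 2·w], [0, 5·w, 5·v + 2], [-2·w - exp(u), 0, -2·u + 2]].
At the point, J = [[12.5000, -6.0000, 10.0000], [0.0000, 12.5000, 17.0000], [-7.718282, 0.0000, 0.0000]].
det J = 1752.0500.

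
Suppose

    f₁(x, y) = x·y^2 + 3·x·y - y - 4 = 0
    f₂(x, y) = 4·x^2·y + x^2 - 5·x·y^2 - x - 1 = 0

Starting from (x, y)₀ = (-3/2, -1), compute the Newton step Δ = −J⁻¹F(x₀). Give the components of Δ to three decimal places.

(-0.160, 0.128)

At (-3/2, -1): F = (0.000, 1.250).
Jacobian J = [[y^2 + 3·y, 2·x·y + 3·x - 1], [8·x·y + 2·x - 5·y^2 - 1, 4·x^2 - 10·x·y]].
At the point, J = [[-2.000, -2.500], [3.000, -6.000]] (det J = 19.500).
Solving J·Δ = −F gives Δ = (-0.160, 0.128).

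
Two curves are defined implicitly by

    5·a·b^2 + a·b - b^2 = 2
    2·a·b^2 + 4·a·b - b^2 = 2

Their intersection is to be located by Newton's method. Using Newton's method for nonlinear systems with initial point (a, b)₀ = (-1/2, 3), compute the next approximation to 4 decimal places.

(-3.0556, -4.3333)

At (-1/2, 3): F = (-35.0000, -26.0000).
Jacobian J = [[5·b^2 + b, 10·a·b + a - 2·b], [2·b^2 + 4·b, 4·a·b + 4·a - 2·b]].
At the point, J = [[48.0000, -21.5000], [30.0000, -14.0000]] (det J = -27.0000).
Solving J·Δ = −F gives Δ = (-2.5556, -7.3333).
Then the next iterate is (a, b)₁ = (-3.0556, -4.3333).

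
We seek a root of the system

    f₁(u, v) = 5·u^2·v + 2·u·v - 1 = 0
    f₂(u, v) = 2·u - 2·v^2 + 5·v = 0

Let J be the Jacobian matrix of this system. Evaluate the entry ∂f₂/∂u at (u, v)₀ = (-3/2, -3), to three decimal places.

2.000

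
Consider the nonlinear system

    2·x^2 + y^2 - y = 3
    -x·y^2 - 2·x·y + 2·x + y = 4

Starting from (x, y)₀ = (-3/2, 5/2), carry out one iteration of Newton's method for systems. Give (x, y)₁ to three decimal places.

At (-3/2, 5/2): F = (5.250, 12.375).
Jacobian J = [[4·x, 2·y - 1], [-y^2 - 2·y + 2, -2·x·y - 2·x + 1]].
At the point, J = [[-6.000, 4.000], [-9.250, 11.500]] (det J = -32.000).
Solving J·Δ = −F gives Δ = (0.340, -0.803).
Then the next iterate is (x, y)₁ = (-1.160, 1.697).

(-1.160, 1.697)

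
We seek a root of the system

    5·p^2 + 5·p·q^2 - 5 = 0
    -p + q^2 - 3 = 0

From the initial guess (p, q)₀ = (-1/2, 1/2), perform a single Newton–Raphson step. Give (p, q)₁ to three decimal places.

At (-1/2, 1/2): F = (-4.375, -2.250).
Jacobian J = [[10·p + 5·q^2, 10·p·q], [-1, 2·q]].
At the point, J = [[-3.750, -2.500], [-1.000, 1.000]] (det J = -6.250).
Solving J·Δ = −F gives Δ = (-1.600, 0.650).
Then the next iterate is (p, q)₁ = (-2.100, 1.150).

(-2.100, 1.150)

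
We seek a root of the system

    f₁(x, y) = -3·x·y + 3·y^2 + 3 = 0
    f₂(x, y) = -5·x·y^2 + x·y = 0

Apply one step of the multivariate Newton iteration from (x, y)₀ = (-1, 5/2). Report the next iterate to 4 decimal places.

(-1.5467, 0.6472)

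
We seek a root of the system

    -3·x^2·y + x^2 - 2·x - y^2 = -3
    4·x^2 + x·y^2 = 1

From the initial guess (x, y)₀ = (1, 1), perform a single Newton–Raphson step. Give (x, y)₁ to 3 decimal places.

At (1, 1): F = (-2.000, 4.000).
Jacobian J = [[-6·x·y + 2·x - 2, -3·x^2 - 2·y], [8·x + y^2, 2·x·y]].
At the point, J = [[-6.000, -5.000], [9.000, 2.000]] (det J = 33.000).
Solving J·Δ = −F gives Δ = (-0.485, 0.182).
Then the next iterate is (x, y)₁ = (0.515, 1.182).

(0.515, 1.182)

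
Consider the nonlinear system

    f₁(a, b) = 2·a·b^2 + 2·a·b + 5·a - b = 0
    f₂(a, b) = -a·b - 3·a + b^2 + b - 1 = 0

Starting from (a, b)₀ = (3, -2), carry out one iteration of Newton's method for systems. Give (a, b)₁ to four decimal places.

At (3, -2): F = (29.0000, -2.0000).
Jacobian J = [[2·b^2 + 2·b + 5, 4·a·b + 2·a - 1], [-b - 3, -a + 2·b + 1]].
At the point, J = [[9.0000, -19.0000], [-1.0000, -6.0000]] (det J = -73.0000).
Solving J·Δ = −F gives Δ = (-2.9041, 0.1507).
Then the next iterate is (a, b)₁ = (0.0959, -1.8493).

(0.0959, -1.8493)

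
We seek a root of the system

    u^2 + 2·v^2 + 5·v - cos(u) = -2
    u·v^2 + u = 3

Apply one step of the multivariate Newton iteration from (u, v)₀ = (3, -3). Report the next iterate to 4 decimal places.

At (3, -3): F = (14.989992, 27.0000).
Jacobian J = [[2·u + sin(u), 4·v + 5], [v^2 + 1, 2·u·v]].
At the point, J = [[6.141120, -7.0000], [10.0000, -18.0000]] (det J = -40.540160).
Solving J·Δ = −F gives Δ = (-1.9936, 0.3925).
Then the next iterate is (u, v)₁ = (1.0064, -2.6075).

(1.0064, -2.6075)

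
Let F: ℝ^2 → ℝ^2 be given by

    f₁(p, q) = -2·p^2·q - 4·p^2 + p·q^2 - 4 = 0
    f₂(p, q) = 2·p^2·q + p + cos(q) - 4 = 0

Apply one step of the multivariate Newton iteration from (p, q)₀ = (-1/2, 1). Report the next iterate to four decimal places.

At (-1/2, 1): F = (-6.0000, -3.459698).
Jacobian J = [[-4·p·q - 8·p + q^2, -2·p^2 + 2·p·q], [4·p·q + 1, 2·p^2 - sin(q)]].
At the point, J = [[7.0000, -1.5000], [-1.0000, -0.341471]] (det J = -3.890297).
Solving J·Δ = −F gives Δ = (-0.8073, -7.7675).
Then the next iterate is (p, q)₁ = (-1.3073, -6.7675).

(-1.3073, -6.7675)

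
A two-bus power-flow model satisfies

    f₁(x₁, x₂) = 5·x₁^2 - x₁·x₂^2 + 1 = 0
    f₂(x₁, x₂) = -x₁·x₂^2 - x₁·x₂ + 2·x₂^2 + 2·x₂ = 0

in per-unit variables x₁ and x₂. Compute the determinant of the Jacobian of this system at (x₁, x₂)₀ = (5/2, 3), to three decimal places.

J = [[10·x₁ - x₂^2, -2·x₁·x₂], [-x₂^2 - x₂, -2·x₁·x₂ - x₁ + 4·x₂ + 2]].
At the point, J = [[16.000, -15.000], [-12.000, -3.500]].
det J = -236.000.

-236.000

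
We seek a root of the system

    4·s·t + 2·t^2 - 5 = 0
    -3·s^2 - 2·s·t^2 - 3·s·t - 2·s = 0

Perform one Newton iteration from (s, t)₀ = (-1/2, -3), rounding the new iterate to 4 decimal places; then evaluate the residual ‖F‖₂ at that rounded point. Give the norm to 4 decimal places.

At (-1/2, -3): F = (19.0000, 4.7500).
Jacobian J = [[4·t, 4·s + 4·t], [-6·s - 2·t^2 - 3·t - 2, -4·s·t - 3·s]].
At the point, J = [[-12.0000, -14.0000], [-8.0000, -4.5000]] (det J = -58.0000).
Solving J·Δ = −F gives Δ = (-0.3276, 1.6379).
Then the next iterate is (s, t)₁ = (-0.8276, -1.3621).
Re-evaluating at (-0.8276, -1.3621): F = (3.219729, -0.710467), so ‖F‖₂ = 3.2972.

3.2972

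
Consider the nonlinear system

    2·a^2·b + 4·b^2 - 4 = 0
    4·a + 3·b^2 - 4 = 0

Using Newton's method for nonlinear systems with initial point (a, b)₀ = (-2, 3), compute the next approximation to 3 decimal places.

At (-2, 3): F = (56.000, 15.000).
Jacobian J = [[4·a·b, 2·a^2 + 8·b], [4, 6·b]].
At the point, J = [[-24.000, 32.000], [4.000, 18.000]] (det J = -560.000).
Solving J·Δ = −F gives Δ = (0.943, -1.043).
Then the next iterate is (a, b)₁ = (-1.057, 1.957).

(-1.057, 1.957)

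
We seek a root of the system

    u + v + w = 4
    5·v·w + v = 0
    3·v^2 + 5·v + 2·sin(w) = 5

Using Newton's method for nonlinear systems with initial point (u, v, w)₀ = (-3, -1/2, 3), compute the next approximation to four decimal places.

(4.7914, -0.5124, -0.2790)

At (-3, -1/2, 3): F = (-4.5000, -8.0000, -6.467760).
Jacobian J = [[1, 1, 1], [0, 5·w + 1, 5·v], [0, 6·v + 5, 2·cos(w)]].
At the point, J = [[1.0000, 1.0000, 1.0000], [0.0000, 16.0000, -2.5000], [0.0000, 2.0000, -1.979985]] (det J = -26.679760).
Solving J·Δ = −F gives Δ = (7.7914, -0.0124, -3.2790).
Then the next iterate is (u, v, w)₁ = (4.7914, -0.5124, -0.2790).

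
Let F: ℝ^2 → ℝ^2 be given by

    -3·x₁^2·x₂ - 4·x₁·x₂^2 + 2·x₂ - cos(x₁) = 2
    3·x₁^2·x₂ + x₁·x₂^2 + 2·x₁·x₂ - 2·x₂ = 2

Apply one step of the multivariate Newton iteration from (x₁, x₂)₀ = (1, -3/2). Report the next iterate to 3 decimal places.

(0.564, -0.554)

At (1, -3/2): F = (-10.04030, -4.250).
Jacobian J = [[-6·x₁·x₂ - 4·x₂^2 + sin(x₁), -3·x₁^2 - 8·x₁·x₂ + 2], [6·x₁·x₂ + x₂^2 + 2·x₂, 3·x₁^2 + 2·x₁·x₂ + 2·x₁ - 2]].
At the point, J = [[0.84147, 11.000], [-9.750, 0.000]] (det J = 107.250).
Solving J·Δ = −F gives Δ = (-0.436, 0.946).
Then the next iterate is (x₁, x₂)₁ = (0.564, -0.554).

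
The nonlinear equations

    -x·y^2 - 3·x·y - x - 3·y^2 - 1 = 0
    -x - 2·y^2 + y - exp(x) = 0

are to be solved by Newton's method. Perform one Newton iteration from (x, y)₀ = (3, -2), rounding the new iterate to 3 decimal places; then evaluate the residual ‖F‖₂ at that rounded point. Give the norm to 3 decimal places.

12.422

At (3, -2): F = (-10.000, -33.08554).
Jacobian J = [[-y^2 - 3·y - 1, -2·x·y - 3·x - 6·y], [-exp(x) - 1, -4·y + 1]].
At the point, J = [[1.000, 15.000], [-21.08554, 9.000]] (det J = 325.28305).
Solving J·Δ = −F gives Δ = (-1.249, 0.750).
Then the next iterate is (x, y)₁ = (1.751, -1.250).
Re-evaluating at (1.751, -1.250): F = (-3.60819, -11.88636), so ‖F‖₂ = 12.422.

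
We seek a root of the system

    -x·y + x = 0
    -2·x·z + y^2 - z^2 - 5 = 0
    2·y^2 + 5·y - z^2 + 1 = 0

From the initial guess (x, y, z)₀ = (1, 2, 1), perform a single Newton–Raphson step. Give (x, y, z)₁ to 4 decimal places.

(1.9000, 0.1000, -2.3500)

At (1, 2, 1): F = (-1.0000, -4.0000, 18.0000).
Jacobian J = [[-y + 1, -x, 0], [-2·z, 2·y, -2·x - 2·z], [0, 4·y + 5, -2·z]].
At the point, J = [[-1.0000, -1.0000, 0.0000], [-2.0000, 4.0000, -4.0000], [0.0000, 13.0000, -2.0000]] (det J = -40.0000).
Solving J·Δ = −F gives Δ = (0.9000, -1.9000, -3.3500).
Then the next iterate is (x, y, z)₁ = (1.9000, 0.1000, -2.3500).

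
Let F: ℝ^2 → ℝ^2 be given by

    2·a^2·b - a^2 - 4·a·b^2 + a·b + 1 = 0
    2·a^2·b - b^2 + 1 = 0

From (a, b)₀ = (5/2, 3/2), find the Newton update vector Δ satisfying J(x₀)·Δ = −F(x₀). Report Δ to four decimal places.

(-0.8548, -0.4925)

At (5/2, 3/2): F = (-5.2500, 17.5000).
Jacobian J = [[4·a·b - 2·a - 4·b^2 + b, 2·a^2 - 8·a·b + a], [4·a·b, 2·a^2 - 2·b]].
At the point, J = [[2.5000, -15.0000], [15.0000, 9.5000]] (det J = 248.7500).
Solving J·Δ = −F gives Δ = (-0.8548, -0.4925).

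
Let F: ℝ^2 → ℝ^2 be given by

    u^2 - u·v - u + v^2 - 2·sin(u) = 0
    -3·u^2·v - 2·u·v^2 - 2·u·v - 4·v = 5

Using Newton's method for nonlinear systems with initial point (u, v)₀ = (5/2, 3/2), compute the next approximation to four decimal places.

(2.3997, 0.2166)

At (5/2, 3/2): F = (1.053056, -57.8750).
Jacobian J = [[2·u - v - 2·cos(u) - 1, -u + 2·v], [-6·u·v - 2·v^2 - 2·v, -3·u^2 - 4·u·v - 2·u - 4]].
At the point, J = [[4.102287, 0.5000], [-30.0000, -42.7500]] (det J = -160.372779).
Solving J·Δ = −F gives Δ = (-0.1003, -1.2834).
Then the next iterate is (u, v)₁ = (2.3997, 0.2166).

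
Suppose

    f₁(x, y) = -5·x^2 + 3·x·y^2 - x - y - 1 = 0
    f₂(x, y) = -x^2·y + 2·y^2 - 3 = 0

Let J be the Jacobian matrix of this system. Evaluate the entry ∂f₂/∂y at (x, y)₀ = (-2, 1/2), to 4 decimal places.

∂f₂/∂y = -x^2 + 4·y.
At (-2, 1/2) this is -2.0000.

-2.0000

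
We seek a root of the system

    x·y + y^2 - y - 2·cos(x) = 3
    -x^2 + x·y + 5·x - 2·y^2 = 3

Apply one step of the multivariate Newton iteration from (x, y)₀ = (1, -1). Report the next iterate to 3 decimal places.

(3.617, -1.647)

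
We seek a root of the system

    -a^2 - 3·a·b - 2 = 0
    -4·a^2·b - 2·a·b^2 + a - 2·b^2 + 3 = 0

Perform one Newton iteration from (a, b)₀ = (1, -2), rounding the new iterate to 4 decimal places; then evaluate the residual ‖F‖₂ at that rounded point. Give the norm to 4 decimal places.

0.6867

At (1, -2): F = (3.0000, -4.0000).
Jacobian J = [[-2·a - 3·b, -3·a], [-8·a·b - 2·b^2 + 1, -4·a^2 - 4·a·b - 4·b]].
At the point, J = [[4.0000, -3.0000], [9.0000, 12.0000]] (det J = 75.0000).
Solving J·Δ = −F gives Δ = (-0.3200, 0.5733).
Then the next iterate is (a, b)₁ = (0.6800, -1.4267).
Re-evaluating at (0.6800, -1.4267): F = (0.448068, -0.520365), so ‖F‖₂ = 0.6867.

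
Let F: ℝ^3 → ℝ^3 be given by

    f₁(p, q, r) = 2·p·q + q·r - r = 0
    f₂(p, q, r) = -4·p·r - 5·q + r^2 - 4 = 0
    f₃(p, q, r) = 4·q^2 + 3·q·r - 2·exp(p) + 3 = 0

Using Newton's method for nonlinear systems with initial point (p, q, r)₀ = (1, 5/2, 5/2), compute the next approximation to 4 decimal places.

At (1, 5/2, 5/2): F = (8.7500, -20.2500, 41.313436).
Jacobian J = [[2·q, 2·p + r, q - 1], [-4·r, -5, -4·p + 2·r], [-2·exp(p), 8·q + 3·r, 3·q]].
At the point, J = [[5.0000, 4.5000, 1.5000], [-10.0000, -5.0000, 1.0000], [-5.436564, 27.5000, 7.5000]] (det J = -465.238764).
Solving J·Δ = −F gives Δ = (-0.4833, -2.4549, 3.1424).
Then the next iterate is (p, q, r)₁ = (0.5167, 0.0451, 5.6424).

(0.5167, 0.0451, 5.6424)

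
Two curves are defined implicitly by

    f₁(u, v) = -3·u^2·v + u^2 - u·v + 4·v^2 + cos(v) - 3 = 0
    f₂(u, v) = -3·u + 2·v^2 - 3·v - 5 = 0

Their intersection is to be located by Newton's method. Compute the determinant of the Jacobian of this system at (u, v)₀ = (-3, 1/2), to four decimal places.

J = [[-6·u·v + 2·u - v, -3·u^2 - u + 8·v - sin(v)], [-3, 4·v - 3]].
At the point, J = [[2.5000, -20.479426], [-3.0000, -1.0000]].
det J = -63.9383.

-63.9383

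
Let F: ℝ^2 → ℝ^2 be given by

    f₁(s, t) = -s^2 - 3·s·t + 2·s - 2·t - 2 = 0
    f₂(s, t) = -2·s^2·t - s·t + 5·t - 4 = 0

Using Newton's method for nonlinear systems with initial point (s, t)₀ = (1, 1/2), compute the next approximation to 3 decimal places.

(-0.419, 0.226)

At (1, 1/2): F = (-3.500, -3.000).
Jacobian J = [[-2·s - 3·t + 2, -3·s - 2], [-4·s·t - t, -2·s^2 - s + 5]].
At the point, J = [[-1.500, -5.000], [-2.500, 2.000]] (det J = -15.500).
Solving J·Δ = −F gives Δ = (-1.419, -0.274).
Then the next iterate is (s, t)₁ = (-0.419, 0.226).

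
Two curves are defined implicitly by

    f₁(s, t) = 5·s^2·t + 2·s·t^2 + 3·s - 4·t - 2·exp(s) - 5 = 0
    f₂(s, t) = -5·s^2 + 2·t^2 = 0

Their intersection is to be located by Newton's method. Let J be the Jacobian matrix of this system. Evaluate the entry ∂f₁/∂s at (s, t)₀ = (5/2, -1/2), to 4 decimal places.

-33.3650

∂f₁/∂s = 10·s·t + 2·t^2 - 2·exp(s) + 3.
At (5/2, -1/2) this is -33.3650.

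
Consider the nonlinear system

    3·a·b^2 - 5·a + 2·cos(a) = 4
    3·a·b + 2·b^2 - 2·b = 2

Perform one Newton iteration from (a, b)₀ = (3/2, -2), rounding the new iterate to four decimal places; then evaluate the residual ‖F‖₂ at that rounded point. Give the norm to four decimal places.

0.9917

At (3/2, -2): F = (6.641474, 1.0000).
Jacobian J = [[3·b^2 - 2·sin(a) - 5, 6·a·b], [3·b, 3·a + 4·b - 2]].
At the point, J = [[5.005010, -18.0000], [-6.0000, -5.5000]] (det J = -135.527555).
Solving J·Δ = −F gives Δ = (-0.1367, 0.3310).
Then the next iterate is (a, b)₁ = (1.3633, -1.6690).
Re-evaluating at (1.3633, -1.6690): F = (0.988187, 0.083079), so ‖F‖₂ = 0.9917.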